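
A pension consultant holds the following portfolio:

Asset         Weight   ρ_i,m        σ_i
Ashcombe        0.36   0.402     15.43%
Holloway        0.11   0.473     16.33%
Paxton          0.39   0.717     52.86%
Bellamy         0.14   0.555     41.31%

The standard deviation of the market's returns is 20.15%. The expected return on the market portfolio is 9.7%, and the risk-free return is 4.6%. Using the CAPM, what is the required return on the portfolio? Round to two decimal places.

β_Ashcombe = 0.402 × 15.43% / 20.15% = 0.3078
β_Holloway = 0.473 × 16.33% / 20.15% = 0.3833
β_Paxton = 0.717 × 52.86% / 20.15% = 1.8809
β_Bellamy = 0.555 × 41.31% / 20.15% = 1.1378
β_P = Σ w_i β_i = 0.36×0.3078 + 0.11×0.3833 + 0.39×1.8809 + 0.14×1.1378 = 1.0458
MRP = 9.7% − 4.6% = 5.10%
E(R_P) = R_f + β_P × MRP = 4.6% + 1.0458 × 5.1% = 9.93%

9.93%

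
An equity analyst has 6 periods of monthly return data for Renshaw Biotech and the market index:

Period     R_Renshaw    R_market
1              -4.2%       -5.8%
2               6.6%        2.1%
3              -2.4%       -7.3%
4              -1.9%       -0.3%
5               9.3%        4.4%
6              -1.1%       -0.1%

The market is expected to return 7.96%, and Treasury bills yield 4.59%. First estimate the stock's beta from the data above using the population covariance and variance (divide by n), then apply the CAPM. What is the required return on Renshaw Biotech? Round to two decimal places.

Mean R_i = (-4.2 + 6.6 − 2.4 − 1.9 + 9.3 − 1.1) / 6 = 1.0500%
Mean R_m = (-5.8 + 2.1 − 7.3 − 0.3 + 4.4 − 0.1) / 6 = -1.1667%
Σ(R_i − R̄_i)(R_m − R̄_m) = 104.6900  ⇒  Cov = 104.6900 / 6 = 17.4483
Σ(R_m − R̄_m)² = 102.6333  ⇒  Var(R_m) = 102.6333 / 6 = 17.1056
β = Cov / Var(R_m) = 17.4483 / 17.1056 = 1.0200
MRP = 7.96% − 4.59% = 3.37%
E(R) = R_f + β × MRP = 4.59% + 1.0200 × 3.37% = 8.03%

8.03%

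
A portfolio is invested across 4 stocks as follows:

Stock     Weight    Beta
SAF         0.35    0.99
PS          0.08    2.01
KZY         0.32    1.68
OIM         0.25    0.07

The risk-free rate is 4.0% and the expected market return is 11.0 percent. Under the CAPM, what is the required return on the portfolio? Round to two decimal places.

11.44%

β_P = Σ w_i β_i = 0.35×0.99 + 0.08×2.01 + 0.32×1.68 + 0.25×0.07 = 1.0624
MRP = 11.0% − 4.0% = 7.00%
E(R_P) = R_f + β_P × MRP = 4.0% + 1.0624 × 7.0% = 11.44%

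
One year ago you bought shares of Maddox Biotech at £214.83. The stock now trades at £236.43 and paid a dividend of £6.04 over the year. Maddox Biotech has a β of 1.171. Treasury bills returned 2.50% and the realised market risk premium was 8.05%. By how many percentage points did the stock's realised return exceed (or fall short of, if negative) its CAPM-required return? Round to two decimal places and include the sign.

Realised HPR = (P1 + D1 − P0) / P0 = (236.43 + 6.04 − 214.83) / 214.83 = 27.64 / 214.83 = 12.8660%
CAPM required = R_f + β·MRP = 2.50% + 1.171 × 8.05% = 11.92655%
α = realised − required = 12.8660% − 11.92655% = +0.94%

+0.94%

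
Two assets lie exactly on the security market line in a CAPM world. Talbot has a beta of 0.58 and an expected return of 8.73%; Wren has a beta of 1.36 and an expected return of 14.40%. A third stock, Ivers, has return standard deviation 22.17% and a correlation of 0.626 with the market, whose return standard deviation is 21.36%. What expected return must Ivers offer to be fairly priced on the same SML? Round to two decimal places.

MRP = (14.40% − 8.73%) / (1.36 − 0.58) = 7.2692%
R_f = 8.73% − 0.58 × 7.2692% = 4.5139%
β_Ivers = ρ·σ_i/σ_m = 0.626 × 22.17 / 21.36 = 0.6497
E(R_Ivers) = R_f + β × MRP = 4.5139% + 0.6497 × 7.2692% = 9.24%

9.24%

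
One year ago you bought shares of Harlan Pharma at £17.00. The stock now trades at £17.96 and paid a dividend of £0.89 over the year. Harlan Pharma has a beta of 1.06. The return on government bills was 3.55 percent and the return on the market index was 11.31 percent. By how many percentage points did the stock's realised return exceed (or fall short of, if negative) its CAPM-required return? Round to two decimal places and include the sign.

-0.89%

Realised HPR = (P1 + D1 − P0) / P0 = (17.96 + 0.89 − 17.00) / 17.00 = 1.85 / 17.00 = 10.8824%
MRP = 11.31% − 3.55% = 7.76%
CAPM required = R_f + β·MRP = 3.55% + 1.06 × 7.76% = 11.7756%
α = realised − required = 10.8824% − 11.7756% = -0.89%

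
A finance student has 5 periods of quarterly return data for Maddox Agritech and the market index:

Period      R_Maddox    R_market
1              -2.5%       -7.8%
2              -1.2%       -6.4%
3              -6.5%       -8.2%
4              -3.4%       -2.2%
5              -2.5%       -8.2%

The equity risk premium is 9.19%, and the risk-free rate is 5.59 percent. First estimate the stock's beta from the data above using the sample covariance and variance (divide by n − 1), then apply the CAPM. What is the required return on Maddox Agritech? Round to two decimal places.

Mean R_i = (-2.5 − 1.2 − 6.5 − 3.4 − 2.5) / 5 = -3.2200%
Mean R_m = (-7.8 − 6.4 − 8.2 − 2.2 − 8.2) / 5 = -6.5600%
Σ(R_i − R̄_i)(R_m − R̄_m) = 2.8440  ⇒  Cov = 2.8440 / 4 = 0.7110
Σ(R_m − R̄_m)² = 25.9520  ⇒  Var(R_m) = 25.9520 / 4 = 6.4880
β = Cov / Var(R_m) = 0.7110 / 6.4880 = 0.1096
E(R) = R_f + β × MRP = 5.59% + 0.1096 × 9.19% = 6.60%

6.60%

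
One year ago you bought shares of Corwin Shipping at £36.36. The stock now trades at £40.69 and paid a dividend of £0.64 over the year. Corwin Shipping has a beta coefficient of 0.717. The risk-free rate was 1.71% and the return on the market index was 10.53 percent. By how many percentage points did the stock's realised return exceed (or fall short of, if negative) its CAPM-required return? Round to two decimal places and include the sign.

+5.63%

Realised HPR = (P1 + D1 − P0) / P0 = (40.69 + 0.64 − 36.36) / 36.36 = 4.97 / 36.36 = 13.6689%
MRP = 10.53% − 1.71% = 8.82%
CAPM required = R_f + β·MRP = 1.71% + 0.717 × 8.82% = 8.03394%
α = realised − required = 13.6689% − 8.03394% = +5.63%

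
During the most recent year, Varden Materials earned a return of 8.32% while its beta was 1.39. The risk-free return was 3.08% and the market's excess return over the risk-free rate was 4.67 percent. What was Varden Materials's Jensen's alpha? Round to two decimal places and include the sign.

CAPM benchmark = R_f + β(R_m − R_f) = 3.08% + 1.39 × 4.67% = 9.5713%
α = actual − benchmark = 8.32% − 9.5713% = -1.25%

-1.25%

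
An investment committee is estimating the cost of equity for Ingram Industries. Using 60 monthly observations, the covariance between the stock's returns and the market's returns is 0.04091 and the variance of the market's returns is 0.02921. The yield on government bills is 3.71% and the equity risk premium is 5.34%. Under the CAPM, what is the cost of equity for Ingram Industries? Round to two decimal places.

11.19%

β = Cov(R_i, R_m) / Var(R_m) = 0.04091 / 0.02921 = 1.4005
E(R) = R_f + β × MRP = 3.71% + 1.4005 × 5.34% = 11.19%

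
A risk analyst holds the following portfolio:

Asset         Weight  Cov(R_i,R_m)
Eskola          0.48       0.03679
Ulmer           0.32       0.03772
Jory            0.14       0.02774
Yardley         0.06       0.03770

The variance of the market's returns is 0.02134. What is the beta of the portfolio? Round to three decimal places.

1.681

β_Eskola = 0.03679 / 0.02134 = 1.7240
β_Ulmer = 0.03772 / 0.02134 = 1.7676
β_Jory = 0.02774 / 0.02134 = 1.2999
β_Yardley = 0.03770 / 0.02134 = 1.7666
β_P = Σ w_i β_i = 0.48×1.7240 + 0.32×1.7676 + 0.14×1.2999 + 0.06×1.7666 = 1.6811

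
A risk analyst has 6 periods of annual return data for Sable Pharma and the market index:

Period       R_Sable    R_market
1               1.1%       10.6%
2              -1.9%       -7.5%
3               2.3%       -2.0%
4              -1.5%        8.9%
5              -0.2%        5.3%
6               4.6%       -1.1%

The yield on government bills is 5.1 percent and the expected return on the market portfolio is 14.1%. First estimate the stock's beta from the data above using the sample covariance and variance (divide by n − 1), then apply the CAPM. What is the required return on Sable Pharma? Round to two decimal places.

Mean R_i = (1.1 − 1.9 + 2.3 − 1.5 − 0.2 + 4.6) / 6 = 0.7333%
Mean R_m = (10.6 − 7.5 − 2.0 + 8.9 + 5.3 − 1.1) / 6 = 2.3667%
Σ(R_i − R̄_i)(R_m − R̄_m) = -8.5733  ⇒  Cov = -8.5733 / 5 = -1.7147
Σ(R_m − R̄_m)² = 247.5133  ⇒  Var(R_m) = 247.5133 / 5 = 49.5027
β = Cov / Var(R_m) = -1.7147 / 49.5027 = -0.0346
MRP = 14.1% − 5.1% = 9.00%
E(R) = R_f + β × MRP = 5.1% + -0.0346 × 9.0% = 4.79%

4.79%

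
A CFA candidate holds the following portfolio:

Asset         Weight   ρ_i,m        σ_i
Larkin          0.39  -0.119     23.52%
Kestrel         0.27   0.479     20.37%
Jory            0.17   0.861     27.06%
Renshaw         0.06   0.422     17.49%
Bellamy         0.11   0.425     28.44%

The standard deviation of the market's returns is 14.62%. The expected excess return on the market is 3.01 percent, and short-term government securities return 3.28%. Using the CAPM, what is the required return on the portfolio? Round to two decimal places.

4.78%

β_Larkin = -0.119 × 23.52% / 14.62% = -0.1914
β_Kestrel = 0.479 × 20.37% / 14.62% = 0.6674
β_Jory = 0.861 × 27.06% / 14.62% = 1.5936
β_Renshaw = 0.422 × 17.49% / 14.62% = 0.5048
β_Bellamy = 0.425 × 28.44% / 14.62% = 0.8267
β_P = Σ w_i β_i = 0.39×-0.1914 + 0.27×0.6674 + 0.17×1.5936 + 0.06×0.5048 + 0.11×0.8267 = 0.4977
E(R_P) = R_f + β_P × MRP = 3.28% + 0.4977 × 3.01% = 4.78%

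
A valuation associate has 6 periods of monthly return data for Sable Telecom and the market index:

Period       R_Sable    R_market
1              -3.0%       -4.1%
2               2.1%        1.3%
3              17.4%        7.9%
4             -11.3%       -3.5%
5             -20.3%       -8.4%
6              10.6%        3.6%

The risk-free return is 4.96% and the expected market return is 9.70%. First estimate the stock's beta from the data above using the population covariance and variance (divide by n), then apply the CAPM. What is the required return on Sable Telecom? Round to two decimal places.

Mean R_i = (-3.0 + 2.1 + 17.4 − 11.3 − 20.3 + 10.6) / 6 = -0.7500%
Mean R_m = (-4.1 + 1.3 + 7.9 − 3.5 − 8.4 + 3.6) / 6 = -0.5333%
Σ(R_i − R̄_i)(R_m − R̄_m) = 398.3200  ⇒  Cov = 398.3200 / 6 = 66.3867
Σ(R_m − R̄_m)² = 174.9733  ⇒  Var(R_m) = 174.9733 / 6 = 29.1622
β = Cov / Var(R_m) = 66.3867 / 29.1622 = 2.2765
MRP = 9.70% − 4.96% = 4.74%
E(R) = R_f + β × MRP = 4.96% + 2.2765 × 4.74% = 15.75%

15.75%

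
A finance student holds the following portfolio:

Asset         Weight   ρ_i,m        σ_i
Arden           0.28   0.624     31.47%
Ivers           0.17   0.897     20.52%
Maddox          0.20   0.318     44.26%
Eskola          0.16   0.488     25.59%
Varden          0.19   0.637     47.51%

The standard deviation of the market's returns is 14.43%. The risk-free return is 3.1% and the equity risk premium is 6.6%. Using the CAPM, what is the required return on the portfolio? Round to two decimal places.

β_Arden = 0.624 × 31.47% / 14.43% = 1.3609
β_Ivers = 0.897 × 20.52% / 14.43% = 1.2756
β_Maddox = 0.318 × 44.26% / 14.43% = 0.9754
β_Eskola = 0.488 × 25.59% / 14.43% = 0.8654
β_Varden = 0.637 × 47.51% / 14.43% = 2.0973
β_P = Σ w_i β_i = 0.28×1.3609 + 0.17×1.2756 + 0.20×0.9754 + 0.16×0.8654 + 0.19×2.0973 = 1.3299
E(R_P) = R_f + β_P × MRP = 3.1% + 1.3299 × 6.6% = 11.88%

11.88%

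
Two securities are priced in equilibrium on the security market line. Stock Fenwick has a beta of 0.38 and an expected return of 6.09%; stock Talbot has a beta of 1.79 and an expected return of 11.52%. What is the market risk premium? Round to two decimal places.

3.85%

Both satisfy E(R) = R_f + β·MRP, so the slope of the SML is
MRP = (11.52% − 6.09%) / (1.79 − 0.38) = 5.43% / 1.41 = 3.8511%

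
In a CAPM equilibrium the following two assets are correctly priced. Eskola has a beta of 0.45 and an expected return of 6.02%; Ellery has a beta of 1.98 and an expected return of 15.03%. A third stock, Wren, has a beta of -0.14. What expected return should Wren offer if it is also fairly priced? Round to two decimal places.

MRP (SML slope) = (15.03% − 6.02%) / (1.98 − 0.45) = 9.01% / 1.53 = 5.8889%
R_f (intercept) = 6.02% − 0.45 × 5.8889% = 3.3700%
E(R_Wren) = R_f + β × MRP = 3.3700% + -0.14 × 5.8889% = 2.55%

2.55%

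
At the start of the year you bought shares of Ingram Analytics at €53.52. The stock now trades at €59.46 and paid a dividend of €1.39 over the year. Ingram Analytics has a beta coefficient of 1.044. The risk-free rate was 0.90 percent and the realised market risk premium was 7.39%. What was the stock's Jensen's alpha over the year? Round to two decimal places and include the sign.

Realised HPR = (P1 + D1 − P0) / P0 = (59.46 + 1.39 − 53.52) / 53.52 = 7.33 / 53.52 = 13.6958%
CAPM required = R_f + β·MRP = 0.90% + 1.044 × 7.39% = 8.61516%
α = realised − required = 13.6958% − 8.61516% = +5.08%

+5.08%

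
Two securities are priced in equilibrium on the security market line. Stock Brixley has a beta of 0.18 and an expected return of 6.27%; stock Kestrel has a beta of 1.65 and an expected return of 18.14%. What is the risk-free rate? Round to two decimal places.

4.82%

Both satisfy E(R) = R_f + β·MRP, so the slope of the SML is
MRP = (18.14% − 6.27%) / (1.65 − 0.18) = 11.87% / 1.47 = 8.0748%
R_f = E(R_Brixley) − β_Brixley·MRP = 6.27% − 0.18 × 8.0748% = 4.8165%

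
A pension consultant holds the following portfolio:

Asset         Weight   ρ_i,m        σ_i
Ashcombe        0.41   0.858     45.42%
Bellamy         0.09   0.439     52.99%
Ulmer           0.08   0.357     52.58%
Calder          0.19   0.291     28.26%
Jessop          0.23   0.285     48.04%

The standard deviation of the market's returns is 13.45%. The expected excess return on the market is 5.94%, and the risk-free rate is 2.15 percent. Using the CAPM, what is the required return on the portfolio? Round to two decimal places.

β_Ashcombe = 0.858 × 45.42% / 13.45% = 2.8974
β_Bellamy = 0.439 × 52.99% / 13.45% = 1.7296
β_Ulmer = 0.357 × 52.58% / 13.45% = 1.3956
β_Calder = 0.291 × 28.26% / 13.45% = 0.6114
β_Jessop = 0.285 × 48.04% / 13.45% = 1.0179
β_P = Σ w_i β_i = 0.41×2.8974 + 0.09×1.7296 + 0.08×1.3956 + 0.19×0.6114 + 0.23×1.0179 = 1.8055
E(R_P) = R_f + β_P × MRP = 2.15% + 1.8055 × 5.94% = 12.87%

12.87%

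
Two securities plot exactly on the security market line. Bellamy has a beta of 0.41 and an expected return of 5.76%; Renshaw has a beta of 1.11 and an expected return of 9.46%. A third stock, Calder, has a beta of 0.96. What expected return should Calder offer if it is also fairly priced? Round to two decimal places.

MRP (SML slope) = (9.46% − 5.76%) / (1.11 − 0.41) = 3.70% / 0.70 = 5.2857%
R_f (intercept) = 5.76% − 0.41 × 5.2857% = 3.5929%
E(R_Calder) = R_f + β × MRP = 3.5929% + 0.96 × 5.2857% = 8.67%

8.67%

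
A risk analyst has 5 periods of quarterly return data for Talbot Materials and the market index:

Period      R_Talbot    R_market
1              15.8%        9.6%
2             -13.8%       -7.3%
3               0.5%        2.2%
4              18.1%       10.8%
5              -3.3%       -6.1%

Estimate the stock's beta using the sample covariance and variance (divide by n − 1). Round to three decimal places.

1.523

Mean R_i = (15.8 − 13.8 + 0.5 + 18.1 − 3.3) / 5 = 3.4600%
Mean R_m = (9.6 − 7.3 + 2.2 + 10.8 − 6.1) / 5 = 1.8400%
Σ(R_i − R̄_i)(R_m − R̄_m) = 437.2980  ⇒  Cov = 437.2980 / 4 = 109.3245
Σ(R_m − R̄_m)² = 287.2120  ⇒  Var(R_m) = 287.2120 / 4 = 71.8030
β = Cov / Var(R_m) = 109.3245 / 71.8030 = 1.5226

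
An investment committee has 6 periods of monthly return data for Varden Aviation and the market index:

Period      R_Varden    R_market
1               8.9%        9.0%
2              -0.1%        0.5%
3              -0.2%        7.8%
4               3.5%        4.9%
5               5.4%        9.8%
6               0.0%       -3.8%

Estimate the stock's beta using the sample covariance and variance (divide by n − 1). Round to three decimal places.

Mean R_i = (8.9 − 0.1 − 0.2 + 3.5 + 5.4 + 0.0) / 6 = 2.9167%
Mean R_m = (9.0 + 0.5 + 7.8 + 4.9 + 9.8 − 3.8) / 6 = 4.7000%
Σ(R_i − R̄_i)(R_m − R̄_m) = 66.3100  ⇒  Cov = 66.3100 / 5 = 13.2620
Σ(R_m − R̄_m)² = 144.0400  ⇒  Var(R_m) = 144.0400 / 5 = 28.8080
β = Cov / Var(R_m) = 13.2620 / 28.8080 = 0.4604

0.460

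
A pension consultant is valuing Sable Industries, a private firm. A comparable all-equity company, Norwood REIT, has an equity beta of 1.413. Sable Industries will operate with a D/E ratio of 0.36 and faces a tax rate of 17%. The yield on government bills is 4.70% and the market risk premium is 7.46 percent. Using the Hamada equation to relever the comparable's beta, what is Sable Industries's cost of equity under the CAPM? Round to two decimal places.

18.39%

β_L = β_U × [1 + (1 − t)(D/E)] = 1.413 × [1 + (1 − 0.17) × 0.36]
    = 1.413 × [1 + 0.83 × 0.36] = 1.413 × 1.2988 = 1.8352
E(R) = R_f + β_L × MRP = 4.70% + 1.8352 × 7.46% = 18.39%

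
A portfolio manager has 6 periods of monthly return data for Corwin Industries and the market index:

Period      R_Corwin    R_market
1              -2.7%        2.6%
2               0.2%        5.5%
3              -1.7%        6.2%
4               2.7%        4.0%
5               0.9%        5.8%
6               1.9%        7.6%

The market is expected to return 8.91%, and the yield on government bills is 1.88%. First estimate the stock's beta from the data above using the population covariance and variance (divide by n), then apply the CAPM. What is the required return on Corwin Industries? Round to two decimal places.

Mean R_i = (-2.7 + 0.2 − 1.7 + 2.7 + 0.9 + 1.9) / 6 = 0.2167%
Mean R_m = (2.6 + 5.5 + 6.2 + 4.0 + 5.8 + 7.6) / 6 = 5.2833%
Σ(R_i − R̄_i)(R_m − R̄_m) = 7.1317  ⇒  Cov = 7.1317 / 6 = 1.1886
Σ(R_m − R̄_m)² = 15.3683  ⇒  Var(R_m) = 15.3683 / 6 = 2.5614
β = Cov / Var(R_m) = 1.1886 / 2.5614 = 0.4640
MRP = 8.91% − 1.88% = 7.03%
E(R) = R_f + β × MRP = 1.88% + 0.4640 × 7.03% = 5.14%

5.14%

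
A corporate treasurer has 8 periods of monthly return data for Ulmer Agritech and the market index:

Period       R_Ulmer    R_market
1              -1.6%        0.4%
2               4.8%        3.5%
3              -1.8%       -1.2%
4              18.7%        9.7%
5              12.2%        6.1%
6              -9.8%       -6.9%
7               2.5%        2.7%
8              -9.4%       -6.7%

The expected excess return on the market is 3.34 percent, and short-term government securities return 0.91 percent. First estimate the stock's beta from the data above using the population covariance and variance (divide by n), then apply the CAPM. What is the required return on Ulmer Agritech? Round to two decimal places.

6.48%

Mean R_i = (-1.6 + 4.8 − 1.8 + 18.7 + 12.2 − 9.8 + 2.5 − 9.4) / 8 = 1.9500%
Mean R_m = (0.4 + 3.5 − 1.2 + 9.7 + 6.1 − 6.9 + 2.7 − 6.7) / 8 = 0.9500%
Σ(R_i − R̄_i)(R_m − R̄_m) = 396.6600  ⇒  Cov = 396.6600 / 8 = 49.5825
Σ(R_m − R̄_m)² = 237.7200  ⇒  Var(R_m) = 237.7200 / 8 = 29.7150
β = Cov / Var(R_m) = 49.5825 / 29.7150 = 1.6686
E(R) = R_f + β × MRP = 0.91% + 1.6686 × 3.34% = 6.48%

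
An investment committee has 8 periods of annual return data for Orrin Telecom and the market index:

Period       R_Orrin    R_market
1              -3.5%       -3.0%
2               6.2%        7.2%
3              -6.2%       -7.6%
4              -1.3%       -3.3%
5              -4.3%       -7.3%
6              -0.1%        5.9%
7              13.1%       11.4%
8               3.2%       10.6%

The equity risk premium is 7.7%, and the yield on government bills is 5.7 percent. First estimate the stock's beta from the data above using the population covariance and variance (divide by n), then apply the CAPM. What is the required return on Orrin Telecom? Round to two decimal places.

11.15%

Mean R_i = (-3.5 + 6.2 − 6.2 − 1.3 − 4.3 − 0.1 + 13.1 + 3.2) / 8 = 0.8875%
Mean R_m = (-3.0 + 7.2 − 7.6 − 3.3 − 7.3 + 5.9 + 11.4 + 10.6) / 8 = 1.7375%
Σ(R_i − R̄_i)(R_m − R̄_m) = 308.2738  ⇒  Cov = 308.2738 / 8 = 38.5342
Σ(R_m − R̄_m)² = 435.7588  ⇒  Var(R_m) = 435.7588 / 8 = 54.4699
β = Cov / Var(R_m) = 38.5342 / 54.4699 = 0.7074
E(R) = R_f + β × MRP = 5.7% + 0.7074 × 7.7% = 11.15%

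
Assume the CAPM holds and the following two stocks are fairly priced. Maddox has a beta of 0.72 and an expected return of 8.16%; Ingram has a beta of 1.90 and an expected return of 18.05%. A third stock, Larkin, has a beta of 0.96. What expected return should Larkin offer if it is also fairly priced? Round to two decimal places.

10.17%

MRP (SML slope) = (18.05% − 8.16%) / (1.90 − 0.72) = 9.89% / 1.18 = 8.3814%
R_f (intercept) = 8.16% − 0.72 × 8.3814% = 2.1254%
E(R_Larkin) = R_f + β × MRP = 2.1254% + 0.96 × 8.3814% = 10.17%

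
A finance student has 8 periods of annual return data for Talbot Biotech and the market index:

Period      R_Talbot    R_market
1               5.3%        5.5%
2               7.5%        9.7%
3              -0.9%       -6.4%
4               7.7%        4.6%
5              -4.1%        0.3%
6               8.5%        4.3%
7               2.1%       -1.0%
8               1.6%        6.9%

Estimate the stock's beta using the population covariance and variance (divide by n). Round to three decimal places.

Mean R_i = (5.3 + 7.5 − 0.9 + 7.7 − 4.1 + 8.5 + 2.1 + 1.6) / 8 = 3.4625%
Mean R_m = (5.5 + 9.7 − 6.4 + 4.6 + 0.3 + 4.3 − 1.0 + 6.9) / 8 = 2.9875%
Σ(R_i − R̄_i)(R_m − R̄_m) = 104.5863  ⇒  Cov = 104.5863 / 8 = 13.0733
Σ(R_m − R̄_m)² = 182.2488  ⇒  Var(R_m) = 182.2488 / 8 = 22.7811
β = Cov / Var(R_m) = 13.0733 / 22.7811 = 0.5739

0.574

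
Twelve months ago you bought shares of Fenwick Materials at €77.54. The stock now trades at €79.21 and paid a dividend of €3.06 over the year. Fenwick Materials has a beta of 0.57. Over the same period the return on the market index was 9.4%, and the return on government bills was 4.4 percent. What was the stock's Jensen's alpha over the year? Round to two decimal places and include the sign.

Realised HPR = (P1 + D1 − P0) / P0 = (79.21 + 3.06 − 77.54) / 77.54 = 4.73 / 77.54 = 6.1001%
MRP = 9.4% − 4.4% = 5.00%
CAPM required = R_f + β·MRP = 4.4% + 0.57 × 5.0% = 7.2500%
α = realised − required = 6.1001% − 7.2500% = -1.15%

-1.15%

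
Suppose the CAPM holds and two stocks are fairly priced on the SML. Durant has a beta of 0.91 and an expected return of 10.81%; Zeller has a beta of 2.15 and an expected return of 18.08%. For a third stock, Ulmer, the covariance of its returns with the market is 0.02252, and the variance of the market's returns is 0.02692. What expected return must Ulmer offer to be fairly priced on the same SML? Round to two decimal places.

10.38%

MRP = (18.08% − 10.81%) / (2.15 − 0.91) = 5.8629%
R_f = 10.81% − 0.91 × 5.8629% = 5.4748%
β_Ulmer = Cov / Var(R_m) = 0.02252 / 0.02692 = 0.8366
E(R_Ulmer) = R_f + β × MRP = 5.4748% + 0.8366 × 5.8629% = 10.38%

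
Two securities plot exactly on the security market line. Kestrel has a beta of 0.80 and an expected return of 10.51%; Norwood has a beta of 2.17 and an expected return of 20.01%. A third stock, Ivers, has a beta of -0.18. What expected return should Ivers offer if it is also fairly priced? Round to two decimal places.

3.71%

MRP (SML slope) = (20.01% − 10.51%) / (2.17 − 0.80) = 9.50% / 1.37 = 6.9343%
R_f (intercept) = 10.51% − 0.80 × 6.9343% = 4.9626%
E(R_Ivers) = R_f + β × MRP = 4.9626% + -0.18 × 6.9343% = 3.71%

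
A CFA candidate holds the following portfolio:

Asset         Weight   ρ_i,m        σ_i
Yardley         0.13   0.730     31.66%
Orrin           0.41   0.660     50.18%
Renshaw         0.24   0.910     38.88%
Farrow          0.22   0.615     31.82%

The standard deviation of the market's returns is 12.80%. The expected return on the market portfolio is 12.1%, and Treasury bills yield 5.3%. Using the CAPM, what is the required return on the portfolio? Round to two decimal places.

20.91%

β_Yardley = 0.730 × 31.66% / 12.80% = 1.8056
β_Orrin = 0.660 × 50.18% / 12.80% = 2.5874
β_Renshaw = 0.910 × 38.88% / 12.80% = 2.7641
β_Farrow = 0.615 × 31.82% / 12.80% = 1.5289
β_P = Σ w_i β_i = 0.13×1.8056 + 0.41×2.5874 + 0.24×2.7641 + 0.22×1.5289 = 2.2953
MRP = 12.1% − 5.3% = 6.80%
E(R_P) = R_f + β_P × MRP = 5.3% + 2.2953 × 6.8% = 20.91%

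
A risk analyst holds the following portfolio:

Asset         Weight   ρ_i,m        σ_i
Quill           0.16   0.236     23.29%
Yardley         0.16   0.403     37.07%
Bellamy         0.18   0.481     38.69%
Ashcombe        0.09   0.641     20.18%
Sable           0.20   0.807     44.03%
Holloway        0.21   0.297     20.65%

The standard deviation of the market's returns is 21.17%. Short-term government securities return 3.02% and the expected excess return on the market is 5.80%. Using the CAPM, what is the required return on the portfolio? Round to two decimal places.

β_Quill = 0.236 × 23.29% / 21.17% = 0.2596
β_Yardley = 0.403 × 37.07% / 21.17% = 0.7057
β_Bellamy = 0.481 × 38.69% / 21.17% = 0.8791
β_Ashcombe = 0.641 × 20.18% / 21.17% = 0.6110
β_Sable = 0.807 × 44.03% / 21.17% = 1.6784
β_Holloway = 0.297 × 20.65% / 21.17% = 0.2897
β_P = Σ w_i β_i = 0.16×0.2596 + 0.16×0.7057 + 0.18×0.8791 + 0.09×0.6110 + 0.20×1.6784 + 0.21×0.2897 = 0.7642
E(R_P) = R_f + β_P × MRP = 3.02% + 0.7642 × 5.80% = 7.45%

7.45%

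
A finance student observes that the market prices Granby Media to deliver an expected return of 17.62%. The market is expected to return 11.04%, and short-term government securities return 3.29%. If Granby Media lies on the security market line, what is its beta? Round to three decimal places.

MRP = 11.04% − 3.29% = 7.75%
β = (E(R) − R_f) / MRP = (17.62% − 3.29%) / 7.75% = 14.33% / 7.75% = 1.849

1.849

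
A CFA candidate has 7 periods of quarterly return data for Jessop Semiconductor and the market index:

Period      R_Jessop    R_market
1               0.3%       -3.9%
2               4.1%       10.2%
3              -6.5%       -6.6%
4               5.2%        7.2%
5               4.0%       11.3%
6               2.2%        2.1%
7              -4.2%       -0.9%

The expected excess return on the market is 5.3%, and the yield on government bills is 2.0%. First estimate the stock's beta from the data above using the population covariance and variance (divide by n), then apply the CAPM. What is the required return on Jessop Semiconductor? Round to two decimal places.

Mean R_i = (0.3 + 4.1 − 6.5 + 5.2 + 4.0 + 2.2 − 4.2) / 7 = 0.7286%
Mean R_m = (-3.9 + 10.2 − 6.6 + 7.2 + 11.3 + 2.1 − 0.9) / 7 = 2.7714%
Σ(R_i − R̄_i)(R_m − R̄_m) = 160.4557  ⇒  Cov = 160.4557 / 7 = 22.9222
Σ(R_m − R̄_m)² = 293.7943  ⇒  Var(R_m) = 293.7943 / 7 = 41.9706
β = Cov / Var(R_m) = 22.9222 / 41.9706 = 0.5461
E(R) = R_f + β × MRP = 2.0% + 0.5461 × 5.3% = 4.89%

4.89%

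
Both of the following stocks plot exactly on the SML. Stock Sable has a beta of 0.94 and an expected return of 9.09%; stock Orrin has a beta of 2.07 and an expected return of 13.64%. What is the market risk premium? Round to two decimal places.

4.03%

Both satisfy E(R) = R_f + β·MRP, so the slope of the SML is
MRP = (13.64% − 9.09%) / (2.07 − 0.94) = 4.55% / 1.13 = 4.0265%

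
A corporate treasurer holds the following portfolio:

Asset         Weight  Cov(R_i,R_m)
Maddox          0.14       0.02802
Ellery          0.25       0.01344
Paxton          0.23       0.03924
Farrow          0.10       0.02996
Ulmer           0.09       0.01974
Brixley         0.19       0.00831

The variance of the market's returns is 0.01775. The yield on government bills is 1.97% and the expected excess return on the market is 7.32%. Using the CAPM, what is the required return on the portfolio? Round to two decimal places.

β_Maddox = 0.02802 / 0.01775 = 1.5786
β_Ellery = 0.01344 / 0.01775 = 0.7572
β_Paxton = 0.03924 / 0.01775 = 2.2107
β_Farrow = 0.02996 / 0.01775 = 1.6879
β_Ulmer = 0.01974 / 0.01775 = 1.1121
β_Brixley = 0.00831 / 0.01775 = 0.4682
β_P = Σ w_i β_i = 0.14×1.5786 + 0.25×0.7572 + 0.23×2.2107 + 0.10×1.6879 + 0.09×1.1121 + 0.19×0.4682 = 1.2766
E(R_P) = R_f + β_P × MRP = 1.97% + 1.2766 × 7.32% = 11.31%

11.31%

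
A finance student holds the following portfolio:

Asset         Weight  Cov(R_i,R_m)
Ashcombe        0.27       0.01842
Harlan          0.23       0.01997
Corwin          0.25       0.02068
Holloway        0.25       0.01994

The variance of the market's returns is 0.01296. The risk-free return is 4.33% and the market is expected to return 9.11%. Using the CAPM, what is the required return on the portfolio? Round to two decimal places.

β_Ashcombe = 0.01842 / 0.01296 = 1.4213
β_Harlan = 0.01997 / 0.01296 = 1.5409
β_Corwin = 0.02068 / 0.01296 = 1.5957
β_Holloway = 0.01994 / 0.01296 = 1.5386
β_P = Σ w_i β_i = 0.27×1.4213 + 0.23×1.5409 + 0.25×1.5957 + 0.25×1.5386 = 1.5217
MRP = 9.11% − 4.33% = 4.78%
E(R_P) = R_f + β_P × MRP = 4.33% + 1.5217 × 4.78% = 11.60%

11.60%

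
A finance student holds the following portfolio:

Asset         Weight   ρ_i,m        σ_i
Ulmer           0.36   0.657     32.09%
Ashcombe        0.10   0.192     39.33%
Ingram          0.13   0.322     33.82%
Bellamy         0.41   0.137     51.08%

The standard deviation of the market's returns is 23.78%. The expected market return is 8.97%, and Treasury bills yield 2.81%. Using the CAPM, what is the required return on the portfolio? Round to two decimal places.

6.08%

β_Ulmer = 0.657 × 32.09% / 23.78% = 0.8866
β_Ashcombe = 0.192 × 39.33% / 23.78% = 0.3176
β_Ingram = 0.322 × 33.82% / 23.78% = 0.4579
β_Bellamy = 0.137 × 51.08% / 23.78% = 0.2943
β_P = Σ w_i β_i = 0.36×0.8866 + 0.10×0.3176 + 0.13×0.4579 + 0.41×0.2943 = 0.5311
MRP = 8.97% − 2.81% = 6.16%
E(R_P) = R_f + β_P × MRP = 2.81% + 0.5311 × 6.16% = 6.08%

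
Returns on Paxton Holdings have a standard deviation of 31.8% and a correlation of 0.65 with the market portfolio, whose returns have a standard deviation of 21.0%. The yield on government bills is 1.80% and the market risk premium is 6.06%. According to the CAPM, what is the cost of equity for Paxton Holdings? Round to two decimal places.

β = ρ × σ_i / σ_m = 0.65 × 31.8% / 21.0% = 0.9843
E(R) = 1.80% + 0.9843 × 6.06% = 7.76%

7.76%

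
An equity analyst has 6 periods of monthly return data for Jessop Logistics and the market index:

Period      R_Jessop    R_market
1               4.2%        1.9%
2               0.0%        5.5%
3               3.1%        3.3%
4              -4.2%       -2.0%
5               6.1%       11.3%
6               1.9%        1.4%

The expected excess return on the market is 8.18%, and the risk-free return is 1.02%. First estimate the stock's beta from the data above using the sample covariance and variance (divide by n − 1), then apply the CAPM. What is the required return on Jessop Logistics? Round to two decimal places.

Mean R_i = (4.2 + 0.0 + 3.1 − 4.2 + 6.1 + 1.9) / 6 = 1.8500%
Mean R_m = (1.9 + 5.5 + 3.3 − 2.0 + 11.3 + 1.4) / 6 = 3.5667%
Σ(R_i − R̄_i)(R_m − R̄_m) = 58.6100  ⇒  Cov = 58.6100 / 5 = 11.7220
Σ(R_m − R̄_m)² = 102.0733  ⇒  Var(R_m) = 102.0733 / 5 = 20.4147
β = Cov / Var(R_m) = 11.7220 / 20.4147 = 0.5742
E(R) = R_f + β × MRP = 1.02% + 0.5742 × 8.18% = 5.72%

5.72%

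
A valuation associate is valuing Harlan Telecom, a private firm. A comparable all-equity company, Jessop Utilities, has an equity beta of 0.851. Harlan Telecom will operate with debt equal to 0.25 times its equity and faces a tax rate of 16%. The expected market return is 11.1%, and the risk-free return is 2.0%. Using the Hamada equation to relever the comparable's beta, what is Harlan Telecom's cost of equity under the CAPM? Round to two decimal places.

11.37%

β_L = β_U × [1 + (1 − t)(D/E)] = 0.851 × [1 + (1 − 0.16) × 0.25]
    = 0.851 × [1 + 0.84 × 0.25] = 0.851 × 1.2100 = 1.0297
MRP = 11.1% − 2.0% = 9.10%
E(R) = R_f + β_L × MRP = 2.0% + 1.0297 × 9.1% = 11.37%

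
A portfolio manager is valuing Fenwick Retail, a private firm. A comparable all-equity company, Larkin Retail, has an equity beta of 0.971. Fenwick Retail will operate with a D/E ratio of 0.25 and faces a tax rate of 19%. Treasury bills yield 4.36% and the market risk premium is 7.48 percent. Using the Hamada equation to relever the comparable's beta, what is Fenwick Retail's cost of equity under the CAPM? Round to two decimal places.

13.09%

β_L = β_U × [1 + (1 − t)(D/E)] = 0.971 × [1 + (1 − 0.19) × 0.25]
    = 0.971 × [1 + 0.81 × 0.25] = 0.971 × 1.2025 = 1.1676
E(R) = R_f + β_L × MRP = 4.36% + 1.1676 × 7.48% = 13.09%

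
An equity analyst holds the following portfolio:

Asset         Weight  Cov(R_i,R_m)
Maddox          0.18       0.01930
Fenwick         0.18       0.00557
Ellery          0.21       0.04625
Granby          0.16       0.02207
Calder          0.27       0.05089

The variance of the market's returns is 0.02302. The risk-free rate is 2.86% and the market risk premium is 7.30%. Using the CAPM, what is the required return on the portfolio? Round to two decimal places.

β_Maddox = 0.01930 / 0.02302 = 0.8384
β_Fenwick = 0.00557 / 0.02302 = 0.2420
β_Ellery = 0.04625 / 0.02302 = 2.0091
β_Granby = 0.02207 / 0.02302 = 0.9587
β_Calder = 0.05089 / 0.02302 = 2.2107
β_P = Σ w_i β_i = 0.18×0.8384 + 0.18×0.2420 + 0.21×2.0091 + 0.16×0.9587 + 0.27×2.2107 = 1.3667
E(R_P) = R_f + β_P × MRP = 2.86% + 1.3667 × 7.30% = 12.84%

12.84%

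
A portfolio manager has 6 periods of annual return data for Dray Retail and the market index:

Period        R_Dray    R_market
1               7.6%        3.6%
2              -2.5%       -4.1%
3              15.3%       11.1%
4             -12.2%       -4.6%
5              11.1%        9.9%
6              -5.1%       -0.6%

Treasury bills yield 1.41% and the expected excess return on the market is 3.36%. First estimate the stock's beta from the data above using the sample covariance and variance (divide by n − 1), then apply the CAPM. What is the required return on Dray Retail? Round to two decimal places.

6.31%

Mean R_i = (7.6 − 2.5 + 15.3 − 12.2 + 11.1 − 5.1) / 6 = 2.3667%
Mean R_m = (3.6 − 4.1 + 11.1 − 4.6 + 9.9 − 0.6) / 6 = 2.5500%
Σ(R_i − R̄_i)(R_m − R̄_m) = 340.3000  ⇒  Cov = 340.3000 / 5 = 68.0600
Σ(R_m − R̄_m)² = 233.4950  ⇒  Var(R_m) = 233.4950 / 5 = 46.6990
β = Cov / Var(R_m) = 68.0600 / 46.6990 = 1.4574
E(R) = R_f + β × MRP = 1.41% + 1.4574 × 3.36% = 6.31%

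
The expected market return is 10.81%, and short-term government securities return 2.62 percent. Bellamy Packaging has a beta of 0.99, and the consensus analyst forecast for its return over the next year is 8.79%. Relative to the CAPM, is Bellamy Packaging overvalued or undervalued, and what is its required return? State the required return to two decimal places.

MRP = 10.81% − 2.62% = 8.19%
Required return = R_f + β·MRP = 2.62% + 0.99 × 8.19% = 10.73%
Forecast 8.79% < required 10.73% → the stock plots below the SML → overvalued.

Overvalued; required return 10.73%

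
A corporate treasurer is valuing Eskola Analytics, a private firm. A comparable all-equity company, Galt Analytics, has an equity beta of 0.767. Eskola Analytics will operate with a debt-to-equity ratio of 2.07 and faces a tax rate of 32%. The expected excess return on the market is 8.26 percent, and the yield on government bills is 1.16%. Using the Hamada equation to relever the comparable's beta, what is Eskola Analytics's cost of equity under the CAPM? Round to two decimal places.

β_L = β_U × [1 + (1 − t)(D/E)] = 0.767 × [1 + (1 − 0.32) × 2.07]
    = 0.767 × [1 + 0.68 × 2.07] = 0.767 × 2.4076 = 1.8466
E(R) = R_f + β_L × MRP = 1.16% + 1.8466 × 8.26% = 16.41%

16.41%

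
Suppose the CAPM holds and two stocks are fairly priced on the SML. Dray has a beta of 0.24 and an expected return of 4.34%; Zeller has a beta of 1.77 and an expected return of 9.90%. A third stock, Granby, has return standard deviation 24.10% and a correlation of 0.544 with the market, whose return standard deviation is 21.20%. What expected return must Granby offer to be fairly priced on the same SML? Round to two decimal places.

MRP = (9.90% − 4.34%) / (1.77 − 0.24) = 3.6340%
R_f = 4.34% − 0.24 × 3.6340% = 3.4678%
β_Granby = ρ·σ_i/σ_m = 0.544 × 24.10 / 21.20 = 0.6184
E(R_Granby) = R_f + β × MRP = 3.4678% + 0.6184 × 3.6340% = 5.72%

5.72%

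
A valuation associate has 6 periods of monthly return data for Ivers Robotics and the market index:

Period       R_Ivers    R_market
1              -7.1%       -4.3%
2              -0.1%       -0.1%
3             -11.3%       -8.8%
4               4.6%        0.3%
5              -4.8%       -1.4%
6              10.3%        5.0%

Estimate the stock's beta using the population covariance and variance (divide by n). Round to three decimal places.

1.626

Mean R_i = (-7.1 − 0.1 − 11.3 + 4.6 − 4.8 + 10.3) / 6 = -1.4000%
Mean R_m = (-4.3 − 0.1 − 8.8 + 0.3 − 1.4 + 5.0) / 6 = -1.5500%
Σ(R_i − R̄_i)(R_m − R̄_m) = 176.5600  ⇒  Cov = 176.5600 / 6 = 29.4267
Σ(R_m − R̄_m)² = 108.5750  ⇒  Var(R_m) = 108.5750 / 6 = 18.0958
β = Cov / Var(R_m) = 29.4267 / 18.0958 = 1.6262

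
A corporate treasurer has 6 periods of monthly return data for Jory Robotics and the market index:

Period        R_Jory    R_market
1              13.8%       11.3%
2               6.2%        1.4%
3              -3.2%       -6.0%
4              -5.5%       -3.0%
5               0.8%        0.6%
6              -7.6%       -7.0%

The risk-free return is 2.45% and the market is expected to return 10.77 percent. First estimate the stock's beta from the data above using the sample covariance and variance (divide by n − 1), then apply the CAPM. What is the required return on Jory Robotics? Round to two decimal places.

Mean R_i = (13.8 + 6.2 − 3.2 − 5.5 + 0.8 − 7.6) / 6 = 0.7500%
Mean R_m = (11.3 + 1.4 − 6.0 − 3.0 + 0.6 − 7.0) / 6 = -0.4500%
Σ(R_i − R̄_i)(R_m − R̄_m) = 256.0250  ⇒  Cov = 256.0250 / 5 = 51.2050
Σ(R_m − R̄_m)² = 222.7950  ⇒  Var(R_m) = 222.7950 / 5 = 44.5590
β = Cov / Var(R_m) = 51.2050 / 44.5590 = 1.1492
MRP = 10.77% − 2.45% = 8.32%
E(R) = R_f + β × MRP = 2.45% + 1.1492 × 8.32% = 12.01%

12.01%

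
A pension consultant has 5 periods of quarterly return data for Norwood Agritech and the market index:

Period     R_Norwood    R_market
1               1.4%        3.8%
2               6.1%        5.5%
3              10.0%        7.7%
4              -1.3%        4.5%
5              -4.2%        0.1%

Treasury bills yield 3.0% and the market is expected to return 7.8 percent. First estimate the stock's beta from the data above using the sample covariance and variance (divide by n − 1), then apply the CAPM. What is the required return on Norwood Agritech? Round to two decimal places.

Mean R_i = (1.4 + 6.1 + 10.0 − 1.3 − 4.2) / 5 = 2.4000%
Mean R_m = (3.8 + 5.5 + 7.7 + 4.5 + 0.1) / 5 = 4.3200%
Σ(R_i − R̄_i)(R_m − R̄_m) = 57.7600  ⇒  Cov = 57.7600 / 4 = 14.4400
Σ(R_m − R̄_m)² = 30.9280  ⇒  Var(R_m) = 30.9280 / 4 = 7.7320
β = Cov / Var(R_m) = 14.4400 / 7.7320 = 1.8676
MRP = 7.8% − 3.0% = 4.80%
E(R) = R_f + β × MRP = 3.0% + 1.8676 × 4.8% = 11.96%

11.96%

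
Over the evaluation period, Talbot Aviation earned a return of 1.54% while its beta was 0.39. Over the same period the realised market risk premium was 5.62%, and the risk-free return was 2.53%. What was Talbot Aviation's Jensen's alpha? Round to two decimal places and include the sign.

CAPM benchmark = R_f + β(R_m − R_f) = 2.53% + 0.39 × 5.62% = 4.7218%
α = actual − benchmark = 1.54% − 4.7218% = -3.18%

-3.18%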